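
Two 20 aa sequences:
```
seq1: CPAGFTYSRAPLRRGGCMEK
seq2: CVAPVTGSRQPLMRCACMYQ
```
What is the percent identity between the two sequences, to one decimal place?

50.0%

Mismatches at positions 2, 4, 5, 7, 10, 13, 15, 16, 19, 20 (1-based): 10 of 20.
Identical positions: 10/20 = 50% → 50.0%.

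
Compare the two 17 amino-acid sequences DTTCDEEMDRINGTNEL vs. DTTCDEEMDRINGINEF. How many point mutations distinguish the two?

Mismatches (1-based): position 14: T→I; position 17: L→F.

2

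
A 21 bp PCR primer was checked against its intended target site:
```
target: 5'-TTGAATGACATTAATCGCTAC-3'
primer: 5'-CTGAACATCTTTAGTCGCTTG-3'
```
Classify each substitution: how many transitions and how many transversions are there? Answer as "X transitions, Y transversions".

4 transitions, 4 transversions

Transitions (purine↔purine or pyrimidine↔pyrimidine): 1 T→C, 6 T→C, 7 G→A, 14 A→G.
Transversions (purine↔pyrimidine): 8 A→T, 10 A→T, 20 A→T, 21 C→G.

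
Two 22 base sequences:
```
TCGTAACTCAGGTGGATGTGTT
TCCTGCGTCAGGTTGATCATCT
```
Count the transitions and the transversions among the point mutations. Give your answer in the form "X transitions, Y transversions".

2 transitions, 7 transversions

Mismatches (1-based):
base 3: G→C (purine→pyrimidine, transversion)
base 5: A→G (purine→purine, transition)
base 6: A→C (purine→pyrimidine, transversion)
base 7: C→G (pyrimidine→purine, transversion)
base 14: G→T (purine→pyrimidine, transversion)
base 18: G→C (purine→pyrimidine, transversion)
base 19: T→A (pyrimidine→purine, transversion)
base 20: G→T (purine→pyrimidine, transversion)
base 21: T→C (pyrimidine→pyrimidine, transition)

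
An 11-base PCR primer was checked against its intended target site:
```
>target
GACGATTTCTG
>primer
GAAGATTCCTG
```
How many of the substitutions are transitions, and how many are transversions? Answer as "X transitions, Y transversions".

1 transition, 1 transversion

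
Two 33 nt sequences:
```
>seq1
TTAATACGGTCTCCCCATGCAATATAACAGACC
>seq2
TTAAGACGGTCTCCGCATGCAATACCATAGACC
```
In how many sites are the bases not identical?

5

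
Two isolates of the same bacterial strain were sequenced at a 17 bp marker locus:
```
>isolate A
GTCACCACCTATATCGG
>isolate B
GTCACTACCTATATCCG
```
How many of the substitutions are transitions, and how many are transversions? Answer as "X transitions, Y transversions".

1 transition, 1 transversion

Mismatches (1-based):
site 6: C→T (pyrimidine→pyrimidine, transition)
site 16: G→C (purine→pyrimidine, transversion)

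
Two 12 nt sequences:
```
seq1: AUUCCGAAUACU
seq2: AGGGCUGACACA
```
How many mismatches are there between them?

The sequences differ at sites 2, 3, 4, 6, 7, 9, 12 (1-based) — 7 in total.

7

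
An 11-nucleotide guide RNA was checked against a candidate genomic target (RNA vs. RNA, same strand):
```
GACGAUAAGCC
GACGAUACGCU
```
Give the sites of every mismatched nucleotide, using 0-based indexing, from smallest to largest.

Scanning 0-based: 7: A/C; 10: C/U.

7, 10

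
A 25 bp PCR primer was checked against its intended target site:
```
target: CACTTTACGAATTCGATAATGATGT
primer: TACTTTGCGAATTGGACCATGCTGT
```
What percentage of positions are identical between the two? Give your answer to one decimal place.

6 positions differ (1, 7, 14, 17, 18, 22), so 19 of 25 match: 19/25 = 76%.

76.0%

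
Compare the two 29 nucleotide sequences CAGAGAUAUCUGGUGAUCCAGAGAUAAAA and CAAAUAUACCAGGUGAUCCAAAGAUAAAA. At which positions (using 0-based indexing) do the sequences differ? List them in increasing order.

2, 4, 8, 10, 20

Scanning 0-based: 2: G/A; 4: G/U; 8: U/C; 10: U/A; 20: G/A.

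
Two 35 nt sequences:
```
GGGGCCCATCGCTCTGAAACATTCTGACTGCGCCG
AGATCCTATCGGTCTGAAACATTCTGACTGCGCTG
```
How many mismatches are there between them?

6

The sequences differ at sites 1, 3, 4, 7, 12, 34 (1-based) — 6 in total.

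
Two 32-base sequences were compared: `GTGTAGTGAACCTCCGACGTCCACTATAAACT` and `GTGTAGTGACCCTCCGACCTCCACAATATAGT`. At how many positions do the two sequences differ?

5

The sequences differ at positions 10, 19, 25, 29, 31 (1-based) — 5 in total.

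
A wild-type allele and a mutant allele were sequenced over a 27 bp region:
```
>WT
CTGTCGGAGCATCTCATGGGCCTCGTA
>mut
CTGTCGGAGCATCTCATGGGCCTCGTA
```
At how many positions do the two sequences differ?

No positions differ; the sequences are identical.

0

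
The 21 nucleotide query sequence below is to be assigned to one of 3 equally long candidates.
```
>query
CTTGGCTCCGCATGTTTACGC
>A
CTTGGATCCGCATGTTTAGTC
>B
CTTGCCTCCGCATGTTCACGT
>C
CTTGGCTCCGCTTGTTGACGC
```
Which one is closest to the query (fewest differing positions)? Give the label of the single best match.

A differs at 3 positions; B differs at 3 positions; C differs at 2 positions. The closest is C.

C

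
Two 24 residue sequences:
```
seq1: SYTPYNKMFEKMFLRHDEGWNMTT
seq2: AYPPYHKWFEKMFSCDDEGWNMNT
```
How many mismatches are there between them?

Comparing position by position, 8 positions differ: 1 (S/A), 3 (T/P), 6 (N/H), 8 (M/W), 14 (L/S), 15 (R/C), 16 (H/D), 23 (T/N).

8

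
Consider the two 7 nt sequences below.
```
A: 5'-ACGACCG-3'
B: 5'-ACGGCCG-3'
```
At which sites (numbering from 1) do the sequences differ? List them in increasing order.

Scanning 1-based: 4: A/G.

4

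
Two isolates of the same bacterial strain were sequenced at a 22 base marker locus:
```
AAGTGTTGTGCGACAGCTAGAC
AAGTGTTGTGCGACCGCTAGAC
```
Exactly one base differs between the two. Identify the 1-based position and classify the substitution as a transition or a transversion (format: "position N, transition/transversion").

Position 15 changes A→C. A is a purine and C is a pyrimidine, so this is a transversion.

position 15, transversion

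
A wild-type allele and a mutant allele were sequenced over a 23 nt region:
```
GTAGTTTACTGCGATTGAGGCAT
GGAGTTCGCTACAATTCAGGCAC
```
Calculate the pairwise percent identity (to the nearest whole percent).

Mismatches at positions 2, 7, 8, 11, 13, 17, 23 (1-based): 7 of 23.
Identical positions: 16/23 = 69.57% → 70%.

70%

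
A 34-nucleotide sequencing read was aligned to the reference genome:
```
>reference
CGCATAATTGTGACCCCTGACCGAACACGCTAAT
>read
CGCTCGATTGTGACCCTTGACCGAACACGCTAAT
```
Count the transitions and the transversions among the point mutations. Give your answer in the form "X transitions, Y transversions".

3 transitions, 1 transversion

Mismatches (1-based):
site 4: A→T (purine→pyrimidine, transversion)
site 5: T→C (pyrimidine→pyrimidine, transition)
site 6: A→G (purine→purine, transition)
site 17: C→T (pyrimidine→pyrimidine, transition)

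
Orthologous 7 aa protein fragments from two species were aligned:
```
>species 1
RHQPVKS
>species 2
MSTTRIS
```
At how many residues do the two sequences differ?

6

Mismatches (1-based): residue 1: R→M; residue 2: H→S; residue 3: Q→T; residue 4: P→T; residue 5: V→R; residue 6: K→I.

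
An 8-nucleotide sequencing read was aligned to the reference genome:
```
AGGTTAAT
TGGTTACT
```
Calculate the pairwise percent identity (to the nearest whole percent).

75%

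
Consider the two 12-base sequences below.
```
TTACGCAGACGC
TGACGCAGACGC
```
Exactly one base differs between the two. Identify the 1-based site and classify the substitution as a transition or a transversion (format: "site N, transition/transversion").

site 2, transversion

The sequences differ only at site 2: T→G (pyrimidine→purine), a transversion.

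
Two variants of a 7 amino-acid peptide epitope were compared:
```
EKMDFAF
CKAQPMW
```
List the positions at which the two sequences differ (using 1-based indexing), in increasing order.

Differences at position 1 (E→C), position 3 (M→A), position 4 (D→Q), position 5 (F→P), position 6 (A→M), position 7 (F→W).

1, 3, 4, 5, 6, 7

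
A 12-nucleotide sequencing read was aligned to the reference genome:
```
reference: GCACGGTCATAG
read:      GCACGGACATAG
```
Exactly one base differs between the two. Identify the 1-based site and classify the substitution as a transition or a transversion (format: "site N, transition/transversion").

site 7, transversion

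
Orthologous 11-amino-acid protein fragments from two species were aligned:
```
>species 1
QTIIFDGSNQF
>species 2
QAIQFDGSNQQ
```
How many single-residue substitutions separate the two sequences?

3

The sequences differ at residues 2, 4, 11 (1-based) — 3 in total.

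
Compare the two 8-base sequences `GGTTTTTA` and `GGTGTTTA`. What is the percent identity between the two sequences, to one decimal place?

87.5%

Mismatch at position 4 (1-based): 1 of 8.
Identical positions: 7/8 = 87.5% → 87.5%.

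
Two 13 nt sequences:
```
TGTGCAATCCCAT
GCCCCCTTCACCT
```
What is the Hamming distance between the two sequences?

8

The sequences differ at bases 1, 2, 3, 4, 6, 7, 10, 12 (1-based) — 8 in total.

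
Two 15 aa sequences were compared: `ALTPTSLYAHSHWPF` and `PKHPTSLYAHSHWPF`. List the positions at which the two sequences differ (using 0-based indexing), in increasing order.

Scanning 0-based: 0: A/P; 1: L/K; 2: T/H.

0, 1, 2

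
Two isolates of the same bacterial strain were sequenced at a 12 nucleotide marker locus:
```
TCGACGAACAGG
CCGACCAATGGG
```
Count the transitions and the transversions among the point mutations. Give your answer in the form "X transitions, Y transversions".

3 transitions, 1 transversion

Mismatches (1-based):
base 1: T→C (pyrimidine→pyrimidine, transition)
base 6: G→C (purine→pyrimidine, transversion)
base 9: C→T (pyrimidine→pyrimidine, transition)
base 10: A→G (purine→purine, transition)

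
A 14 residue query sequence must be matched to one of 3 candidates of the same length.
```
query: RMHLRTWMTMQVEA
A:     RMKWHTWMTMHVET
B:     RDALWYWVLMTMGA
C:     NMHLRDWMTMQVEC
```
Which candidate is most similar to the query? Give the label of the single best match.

Hamming distances to query — A: 5; B: 9; C: 3.
Smallest is C with 3 mismatches.

C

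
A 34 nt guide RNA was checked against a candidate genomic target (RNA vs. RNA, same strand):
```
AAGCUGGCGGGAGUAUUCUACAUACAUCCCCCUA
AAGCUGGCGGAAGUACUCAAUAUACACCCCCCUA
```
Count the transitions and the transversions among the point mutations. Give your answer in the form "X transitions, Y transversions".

Mismatches (1-based):
site 11: G→A (purine→purine, transition)
site 16: U→C (pyrimidine→pyrimidine, transition)
site 19: U→A (pyrimidine→purine, transversion)
site 21: C→U (pyrimidine→pyrimidine, transition)
site 27: U→C (pyrimidine→pyrimidine, transition)

4 transitions, 1 transversion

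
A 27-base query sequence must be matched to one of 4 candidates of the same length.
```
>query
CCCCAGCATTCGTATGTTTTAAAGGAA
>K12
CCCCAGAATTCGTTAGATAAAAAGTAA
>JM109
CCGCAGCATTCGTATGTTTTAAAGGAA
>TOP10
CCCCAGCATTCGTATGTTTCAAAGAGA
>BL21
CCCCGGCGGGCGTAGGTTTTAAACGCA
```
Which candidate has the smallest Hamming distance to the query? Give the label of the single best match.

Hamming distances to query — K12: 7; JM109: 1; TOP10: 3; BL21: 7.
Smallest is JM109 with 1 mismatch.

JM109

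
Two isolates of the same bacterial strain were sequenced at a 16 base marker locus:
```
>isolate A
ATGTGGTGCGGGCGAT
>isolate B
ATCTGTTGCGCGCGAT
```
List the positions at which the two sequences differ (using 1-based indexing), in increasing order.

Scanning 1-based: 3: G/C; 6: G/T; 11: G/C.

3, 6, 11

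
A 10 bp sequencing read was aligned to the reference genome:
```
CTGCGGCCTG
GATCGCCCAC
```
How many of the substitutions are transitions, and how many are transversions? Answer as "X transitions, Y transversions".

Mismatches (1-based):
position 1: C→G (pyrimidine→purine, transversion)
position 2: T→A (pyrimidine→purine, transversion)
position 3: G→T (purine→pyrimidine, transversion)
position 6: G→C (purine→pyrimidine, transversion)
position 9: T→A (pyrimidine→purine, transversion)
position 10: G→C (purine→pyrimidine, transversion)

0 transitions, 6 transversions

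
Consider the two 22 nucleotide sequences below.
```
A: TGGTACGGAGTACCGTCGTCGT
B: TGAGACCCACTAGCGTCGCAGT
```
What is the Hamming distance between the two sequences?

8

Comparing position by position, 8 sites differ: 3 (G/A), 4 (T/G), 7 (G/C), 8 (G/C), 10 (G/C), 13 (C/G), 19 (T/C), 20 (C/A).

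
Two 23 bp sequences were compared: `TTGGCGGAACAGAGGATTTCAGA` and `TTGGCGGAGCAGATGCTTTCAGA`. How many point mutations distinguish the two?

3

Mismatches (1-based): base 9: A→G; base 14: G→T; base 16: A→C.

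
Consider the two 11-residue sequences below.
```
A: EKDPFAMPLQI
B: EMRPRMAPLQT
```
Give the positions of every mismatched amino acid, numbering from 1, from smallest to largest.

2, 3, 5, 6, 7, 11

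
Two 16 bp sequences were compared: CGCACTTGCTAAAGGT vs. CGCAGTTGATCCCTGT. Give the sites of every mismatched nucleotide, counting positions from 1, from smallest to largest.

Differences at site 5 (C→G), site 9 (C→A), site 11 (A→C), site 12 (A→C), site 13 (A→C), site 14 (G→T).

5, 9, 11, 12, 13, 14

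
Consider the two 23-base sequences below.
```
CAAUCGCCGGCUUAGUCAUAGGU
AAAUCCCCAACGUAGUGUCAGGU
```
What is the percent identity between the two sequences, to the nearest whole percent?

65%

8 positions differ (1, 6, 9, 10, 12, 17, 18, 19), so 15 of 23 match: 15/23 = 65.22%.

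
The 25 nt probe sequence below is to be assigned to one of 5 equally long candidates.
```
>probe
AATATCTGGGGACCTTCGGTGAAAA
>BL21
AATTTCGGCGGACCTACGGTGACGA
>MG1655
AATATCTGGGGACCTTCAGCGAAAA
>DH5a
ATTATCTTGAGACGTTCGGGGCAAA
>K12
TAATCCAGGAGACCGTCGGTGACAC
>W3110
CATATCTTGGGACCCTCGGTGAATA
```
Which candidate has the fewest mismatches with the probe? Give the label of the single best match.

MG1655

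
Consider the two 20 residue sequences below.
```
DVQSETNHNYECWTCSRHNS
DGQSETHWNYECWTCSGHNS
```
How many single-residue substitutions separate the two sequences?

4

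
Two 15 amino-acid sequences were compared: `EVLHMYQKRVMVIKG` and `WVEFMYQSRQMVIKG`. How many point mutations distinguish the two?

The sequences differ at positions 1, 3, 4, 8, 10 (1-based) — 5 in total.

5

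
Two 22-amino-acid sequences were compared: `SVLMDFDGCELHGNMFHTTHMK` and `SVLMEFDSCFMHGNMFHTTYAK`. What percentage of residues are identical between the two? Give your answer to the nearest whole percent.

73%

6 positions differ (5, 8, 10, 11, 20, 21), so 16 of 22 match: 16/22 = 72.73%.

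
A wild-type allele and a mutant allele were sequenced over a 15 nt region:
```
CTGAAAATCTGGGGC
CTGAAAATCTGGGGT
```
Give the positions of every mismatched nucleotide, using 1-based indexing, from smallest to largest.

15

Differences at position 15 (C→T).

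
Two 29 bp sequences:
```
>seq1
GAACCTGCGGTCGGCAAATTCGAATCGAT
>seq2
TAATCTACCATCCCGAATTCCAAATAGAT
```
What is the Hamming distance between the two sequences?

12

Comparing position by position, 12 bases differ: 1 (G/T), 4 (C/T), 7 (G/A), 9 (G/C), 10 (G/A), 13 (G/C), 14 (G/C), 15 (C/G), 18 (A/T), 20 (T/C), 22 (G/A), 26 (C/A).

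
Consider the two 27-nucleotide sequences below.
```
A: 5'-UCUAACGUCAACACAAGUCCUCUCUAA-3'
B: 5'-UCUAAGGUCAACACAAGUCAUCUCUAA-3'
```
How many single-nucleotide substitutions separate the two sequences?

2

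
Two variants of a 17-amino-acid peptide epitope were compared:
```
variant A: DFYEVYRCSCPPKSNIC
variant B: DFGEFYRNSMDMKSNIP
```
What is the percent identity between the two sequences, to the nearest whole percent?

59%

7 positions differ (3, 5, 8, 10, 11, 12, 17), so 10 of 17 match: 10/17 = 58.82%.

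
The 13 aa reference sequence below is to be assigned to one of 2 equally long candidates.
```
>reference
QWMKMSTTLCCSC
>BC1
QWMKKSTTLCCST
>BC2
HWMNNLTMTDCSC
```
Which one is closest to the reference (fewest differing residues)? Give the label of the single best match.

BC1 differs at 2 residues; BC2 differs at 7 residues. The closest is BC1.

BC1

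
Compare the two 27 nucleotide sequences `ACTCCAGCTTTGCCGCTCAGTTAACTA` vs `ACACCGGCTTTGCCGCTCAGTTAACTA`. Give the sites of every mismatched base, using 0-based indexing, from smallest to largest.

2, 5

Differences at site 2 (T→A), site 5 (A→G).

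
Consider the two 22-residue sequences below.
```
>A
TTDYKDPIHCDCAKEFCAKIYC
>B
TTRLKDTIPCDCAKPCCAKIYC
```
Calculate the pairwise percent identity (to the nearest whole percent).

73%

6 positions differ (3, 4, 7, 9, 15, 16), so 16 of 22 match: 16/22 = 72.73%.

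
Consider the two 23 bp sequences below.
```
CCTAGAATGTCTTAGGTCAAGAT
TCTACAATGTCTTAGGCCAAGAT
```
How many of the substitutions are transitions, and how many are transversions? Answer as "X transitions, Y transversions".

Transitions (purine↔purine or pyrimidine↔pyrimidine): 1 C→T, 17 T→C.
Transversions (purine↔pyrimidine): 5 G→C.

2 transitions, 1 transversion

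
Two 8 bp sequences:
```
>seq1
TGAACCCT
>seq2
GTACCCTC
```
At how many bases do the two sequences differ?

Mismatches (1-based): base 1: T→G; base 2: G→T; base 4: A→C; base 7: C→T; base 8: T→C.

5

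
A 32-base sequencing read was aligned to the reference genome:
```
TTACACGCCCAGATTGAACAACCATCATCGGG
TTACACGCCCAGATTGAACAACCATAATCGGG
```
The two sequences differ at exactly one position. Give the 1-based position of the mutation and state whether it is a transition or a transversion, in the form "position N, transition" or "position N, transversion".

position 26, transversion

The sequences differ only at position 26: C→A (pyrimidine→purine), a transversion.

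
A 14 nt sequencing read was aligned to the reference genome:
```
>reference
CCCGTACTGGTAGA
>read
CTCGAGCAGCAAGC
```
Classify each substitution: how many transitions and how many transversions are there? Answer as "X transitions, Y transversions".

2 transitions, 5 transversions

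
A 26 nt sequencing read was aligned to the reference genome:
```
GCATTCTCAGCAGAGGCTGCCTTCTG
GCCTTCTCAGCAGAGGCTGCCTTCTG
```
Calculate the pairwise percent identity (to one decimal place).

96.2%

1 position differs (3), so 25 of 26 match: 25/26 = 96.15%.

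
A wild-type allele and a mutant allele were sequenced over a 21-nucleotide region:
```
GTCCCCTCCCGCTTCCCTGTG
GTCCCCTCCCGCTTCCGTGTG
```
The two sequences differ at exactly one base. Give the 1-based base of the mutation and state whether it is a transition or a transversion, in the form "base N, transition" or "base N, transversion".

The sequences differ only at base 17: C→G (pyrimidine→purine), a transversion.

base 17, transversion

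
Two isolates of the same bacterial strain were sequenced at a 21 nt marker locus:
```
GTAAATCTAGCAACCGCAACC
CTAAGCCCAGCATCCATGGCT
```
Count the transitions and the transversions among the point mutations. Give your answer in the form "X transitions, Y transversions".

8 transitions, 2 transversions

Mismatches (1-based):
site 1: G→C (purine→pyrimidine, transversion)
site 5: A→G (purine→purine, transition)
site 6: T→C (pyrimidine→pyrimidine, transition)
site 8: T→C (pyrimidine→pyrimidine, transition)
site 13: A→T (purine→pyrimidine, transversion)
site 16: G→A (purine→purine, transition)
site 17: C→T (pyrimidine→pyrimidine, transition)
site 18: A→G (purine→purine, transition)
site 19: A→G (purine→purine, transition)
site 21: C→T (pyrimidine→pyrimidine, transition)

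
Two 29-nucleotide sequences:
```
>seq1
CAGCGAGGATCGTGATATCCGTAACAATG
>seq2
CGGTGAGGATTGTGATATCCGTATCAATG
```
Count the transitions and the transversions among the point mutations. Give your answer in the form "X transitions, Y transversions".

Transitions (purine↔purine or pyrimidine↔pyrimidine): 2 A→G, 4 C→T, 11 C→T.
Transversions (purine↔pyrimidine): 24 A→T.

3 transitions, 1 transversion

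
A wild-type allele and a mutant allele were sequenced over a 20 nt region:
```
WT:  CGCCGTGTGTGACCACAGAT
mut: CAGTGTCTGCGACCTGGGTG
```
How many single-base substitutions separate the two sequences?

Comparing position by position, 10 positions differ: 2 (G/A), 3 (C/G), 4 (C/T), 7 (G/C), 10 (T/C), 15 (A/T), 16 (C/G), 17 (A/G), 19 (A/T), 20 (T/G).

10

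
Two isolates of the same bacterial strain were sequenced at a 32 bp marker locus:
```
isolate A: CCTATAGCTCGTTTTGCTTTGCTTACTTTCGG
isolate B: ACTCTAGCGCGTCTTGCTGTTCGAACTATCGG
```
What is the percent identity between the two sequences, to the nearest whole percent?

Mismatches at positions 1, 4, 9, 13, 19, 21, 23, 24, 28 (1-based): 9 of 32.
Identical positions: 23/32 = 71.88% → 72%.

72%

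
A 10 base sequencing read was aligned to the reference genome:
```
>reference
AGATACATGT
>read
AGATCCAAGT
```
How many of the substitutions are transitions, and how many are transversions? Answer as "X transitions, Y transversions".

0 transitions, 2 transversions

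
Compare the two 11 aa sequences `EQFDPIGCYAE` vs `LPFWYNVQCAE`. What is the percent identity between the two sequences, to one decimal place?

Mismatches at positions 1, 2, 4, 5, 6, 7, 8, 9 (1-based): 8 of 11.
Identical positions: 3/11 = 27.27% → 27.3%.

27.3%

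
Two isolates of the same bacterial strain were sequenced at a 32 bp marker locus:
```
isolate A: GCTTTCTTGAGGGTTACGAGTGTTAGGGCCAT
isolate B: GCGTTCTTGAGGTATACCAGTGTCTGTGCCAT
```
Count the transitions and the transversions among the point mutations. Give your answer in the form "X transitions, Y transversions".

Mismatches (1-based):
position 3: T→G (pyrimidine→purine, transversion)
position 13: G→T (purine→pyrimidine, transversion)
position 14: T→A (pyrimidine→purine, transversion)
position 18: G→C (purine→pyrimidine, transversion)
position 24: T→C (pyrimidine→pyrimidine, transition)
position 25: A→T (purine→pyrimidine, transversion)
position 27: G→T (purine→pyrimidine, transversion)

1 transition, 6 transversions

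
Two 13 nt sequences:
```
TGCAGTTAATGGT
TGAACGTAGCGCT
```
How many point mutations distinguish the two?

The sequences differ at positions 3, 5, 6, 9, 10, 12 (1-based) — 6 in total.

6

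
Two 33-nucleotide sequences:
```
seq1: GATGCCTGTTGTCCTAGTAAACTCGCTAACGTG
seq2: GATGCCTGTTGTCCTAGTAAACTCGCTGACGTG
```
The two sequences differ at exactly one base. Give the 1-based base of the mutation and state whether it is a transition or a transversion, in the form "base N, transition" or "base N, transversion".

The sequences differ only at base 28: A→G (purine→purine), a transition.

base 28, transition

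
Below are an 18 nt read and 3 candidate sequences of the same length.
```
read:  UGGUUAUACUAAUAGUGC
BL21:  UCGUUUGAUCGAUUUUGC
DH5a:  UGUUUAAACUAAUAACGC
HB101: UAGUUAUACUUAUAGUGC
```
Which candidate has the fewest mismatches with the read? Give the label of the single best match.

HB101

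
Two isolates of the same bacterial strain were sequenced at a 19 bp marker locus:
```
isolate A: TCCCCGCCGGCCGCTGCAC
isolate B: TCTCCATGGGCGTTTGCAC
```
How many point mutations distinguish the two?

Comparing position by position, 7 bases differ: 3 (C/T), 6 (G/A), 7 (C/T), 8 (C/G), 12 (C/G), 13 (G/T), 14 (C/T).

7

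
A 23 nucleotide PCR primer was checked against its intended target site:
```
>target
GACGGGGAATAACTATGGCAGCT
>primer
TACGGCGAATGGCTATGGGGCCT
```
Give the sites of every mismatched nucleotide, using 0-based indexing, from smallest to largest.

0, 5, 10, 11, 18, 19, 20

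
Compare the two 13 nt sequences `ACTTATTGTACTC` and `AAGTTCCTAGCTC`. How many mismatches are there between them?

8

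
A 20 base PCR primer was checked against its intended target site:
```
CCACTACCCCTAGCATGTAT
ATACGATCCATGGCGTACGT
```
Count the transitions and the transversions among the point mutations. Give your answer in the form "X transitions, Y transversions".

Transitions (purine↔purine or pyrimidine↔pyrimidine): 2 C→T, 7 C→T, 12 A→G, 15 A→G, 17 G→A, 18 T→C, 19 A→G.
Transversions (purine↔pyrimidine): 1 C→A, 5 T→G, 10 C→A.

7 transitions, 3 transversions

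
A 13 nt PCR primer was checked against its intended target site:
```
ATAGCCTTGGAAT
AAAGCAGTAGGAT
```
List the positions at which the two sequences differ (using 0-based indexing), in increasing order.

1, 5, 6, 8, 10

Scanning 0-based: 1: T/A; 5: C/A; 6: T/G; 8: G/A; 10: A/G.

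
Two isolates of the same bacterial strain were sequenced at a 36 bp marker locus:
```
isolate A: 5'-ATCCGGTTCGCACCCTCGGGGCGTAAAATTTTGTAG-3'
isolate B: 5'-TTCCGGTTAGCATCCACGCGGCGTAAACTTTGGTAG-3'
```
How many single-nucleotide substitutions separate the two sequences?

7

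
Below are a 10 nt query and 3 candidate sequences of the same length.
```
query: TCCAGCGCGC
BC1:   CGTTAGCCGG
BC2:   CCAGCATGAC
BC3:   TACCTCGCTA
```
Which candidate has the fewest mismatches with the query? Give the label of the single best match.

BC3

Hamming distances to query — BC1: 8; BC2: 8; BC3: 5.
Smallest is BC3 with 5 mismatches.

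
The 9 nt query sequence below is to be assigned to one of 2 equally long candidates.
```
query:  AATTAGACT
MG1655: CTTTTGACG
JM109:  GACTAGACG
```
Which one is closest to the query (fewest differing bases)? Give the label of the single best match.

MG1655 differs at 4 bases; JM109 differs at 3 bases. The closest is JM109.

JM109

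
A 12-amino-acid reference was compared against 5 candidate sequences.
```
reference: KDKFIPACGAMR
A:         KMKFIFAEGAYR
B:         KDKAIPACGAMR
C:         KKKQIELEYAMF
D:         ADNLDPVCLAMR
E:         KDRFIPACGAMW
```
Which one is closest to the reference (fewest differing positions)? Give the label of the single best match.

B

Hamming distances to reference — A: 4; B: 1; C: 7; D: 6; E: 2.
Smallest is B with 1 mismatch.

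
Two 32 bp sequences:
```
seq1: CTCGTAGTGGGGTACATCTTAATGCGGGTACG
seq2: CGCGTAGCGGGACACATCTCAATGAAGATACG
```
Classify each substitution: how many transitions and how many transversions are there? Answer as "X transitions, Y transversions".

6 transitions, 2 transversions

Mismatches (1-based):
position 2: T→G (pyrimidine→purine, transversion)
position 8: T→C (pyrimidine→pyrimidine, transition)
position 12: G→A (purine→purine, transition)
position 13: T→C (pyrimidine→pyrimidine, transition)
position 20: T→C (pyrimidine→pyrimidine, transition)
position 25: C→A (pyrimidine→purine, transversion)
position 26: G→A (purine→purine, transition)
position 28: G→A (purine→purine, transition)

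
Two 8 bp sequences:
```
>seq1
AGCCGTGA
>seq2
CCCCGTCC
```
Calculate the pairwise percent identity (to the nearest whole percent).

Mismatches at positions 1, 2, 7, 8 (1-based): 4 of 8.
Identical positions: 4/8 = 50% → 50%.

50%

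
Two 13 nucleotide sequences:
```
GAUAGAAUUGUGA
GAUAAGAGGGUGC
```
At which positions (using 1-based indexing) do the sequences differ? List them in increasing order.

5, 6, 8, 9, 13

Differences at position 5 (G→A), position 6 (A→G), position 8 (U→G), position 9 (U→G), position 13 (A→C).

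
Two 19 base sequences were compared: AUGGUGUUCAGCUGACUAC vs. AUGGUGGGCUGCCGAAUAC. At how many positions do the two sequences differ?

5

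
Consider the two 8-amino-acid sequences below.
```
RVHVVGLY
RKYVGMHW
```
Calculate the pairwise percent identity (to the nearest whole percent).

25%

Mismatches at positions 2, 3, 5, 6, 7, 8 (1-based): 6 of 8.
Identical positions: 2/8 = 25% → 25%.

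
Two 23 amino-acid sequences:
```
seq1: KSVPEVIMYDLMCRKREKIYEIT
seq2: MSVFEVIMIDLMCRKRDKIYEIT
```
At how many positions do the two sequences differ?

Comparing position by position, 4 positions differ: 1 (K/M), 4 (P/F), 9 (Y/I), 17 (E/D).

4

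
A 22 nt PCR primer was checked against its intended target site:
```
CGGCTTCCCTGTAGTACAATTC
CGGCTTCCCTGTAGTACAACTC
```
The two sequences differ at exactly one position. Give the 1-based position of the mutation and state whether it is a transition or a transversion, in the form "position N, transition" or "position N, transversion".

The sequences differ only at position 20: T→C (pyrimidine→pyrimidine), a transition.

position 20, transition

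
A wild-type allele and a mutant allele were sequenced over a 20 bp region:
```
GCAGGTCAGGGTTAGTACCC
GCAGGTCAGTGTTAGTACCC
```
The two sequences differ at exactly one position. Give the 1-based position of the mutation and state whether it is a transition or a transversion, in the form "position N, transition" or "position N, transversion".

Position 10 changes G→T. G is a purine and T is a pyrimidine, so this is a transversion.

position 10, transversion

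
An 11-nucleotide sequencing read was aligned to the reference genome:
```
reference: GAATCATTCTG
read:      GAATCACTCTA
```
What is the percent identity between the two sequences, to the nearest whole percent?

2 positions differ (7, 11), so 9 of 11 match: 9/11 = 81.82%.

82%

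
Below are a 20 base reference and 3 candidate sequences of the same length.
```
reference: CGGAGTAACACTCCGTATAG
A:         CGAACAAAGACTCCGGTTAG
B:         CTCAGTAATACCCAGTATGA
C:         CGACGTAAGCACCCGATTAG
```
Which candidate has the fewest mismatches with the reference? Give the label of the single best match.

A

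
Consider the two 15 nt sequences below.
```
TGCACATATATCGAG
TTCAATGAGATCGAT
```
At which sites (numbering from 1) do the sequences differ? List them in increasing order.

2, 5, 6, 7, 9, 15

Scanning 1-based: 2: G/T; 5: C/A; 6: A/T; 7: T/G; 9: T/G; 15: G/T.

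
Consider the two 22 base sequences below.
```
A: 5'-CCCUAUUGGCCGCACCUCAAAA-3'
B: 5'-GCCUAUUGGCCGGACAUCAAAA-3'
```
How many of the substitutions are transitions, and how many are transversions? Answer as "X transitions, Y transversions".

0 transitions, 3 transversions

Mismatches (1-based):
site 1: C→G (pyrimidine→purine, transversion)
site 13: C→G (pyrimidine→purine, transversion)
site 16: C→A (pyrimidine→purine, transversion)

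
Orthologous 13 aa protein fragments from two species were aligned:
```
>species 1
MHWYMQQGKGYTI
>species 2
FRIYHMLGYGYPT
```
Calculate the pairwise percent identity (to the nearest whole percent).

31%

Mismatches at positions 1, 2, 3, 5, 6, 7, 9, 12, 13 (1-based): 9 of 13.
Identical positions: 4/13 = 30.77% → 31%.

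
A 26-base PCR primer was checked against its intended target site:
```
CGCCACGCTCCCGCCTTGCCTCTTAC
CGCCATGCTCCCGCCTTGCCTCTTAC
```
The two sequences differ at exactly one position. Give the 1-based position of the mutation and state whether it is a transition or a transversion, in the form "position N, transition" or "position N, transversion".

position 6, transition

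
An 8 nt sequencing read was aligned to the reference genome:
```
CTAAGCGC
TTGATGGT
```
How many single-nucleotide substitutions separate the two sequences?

5

The sequences differ at sites 1, 3, 5, 6, 8 (1-based) — 5 in total.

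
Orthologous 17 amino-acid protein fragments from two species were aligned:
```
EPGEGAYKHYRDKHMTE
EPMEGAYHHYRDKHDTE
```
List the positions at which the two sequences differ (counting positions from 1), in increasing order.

3, 8, 15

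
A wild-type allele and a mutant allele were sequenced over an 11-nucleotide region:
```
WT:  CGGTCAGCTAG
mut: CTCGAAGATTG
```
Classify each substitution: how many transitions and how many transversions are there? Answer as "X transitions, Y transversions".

Mismatches (1-based):
position 2: G→T (purine→pyrimidine, transversion)
position 3: G→C (purine→pyrimidine, transversion)
position 4: T→G (pyrimidine→purine, transversion)
position 5: C→A (pyrimidine→purine, transversion)
position 8: C→A (pyrimidine→purine, transversion)
position 10: A→T (purine→pyrimidine, transversion)

0 transitions, 6 transversions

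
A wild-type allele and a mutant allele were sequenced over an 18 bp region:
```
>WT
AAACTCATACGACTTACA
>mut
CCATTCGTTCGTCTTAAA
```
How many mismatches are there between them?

Mismatches (1-based): site 1: A→C; site 2: A→C; site 4: C→T; site 7: A→G; site 9: A→T; site 12: A→T; site 17: C→A.

7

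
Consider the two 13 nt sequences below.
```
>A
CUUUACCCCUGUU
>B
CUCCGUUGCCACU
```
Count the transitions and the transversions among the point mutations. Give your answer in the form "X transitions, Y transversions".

Transitions (purine↔purine or pyrimidine↔pyrimidine): 3 U→C, 4 U→C, 5 A→G, 6 C→U, 7 C→U, 10 U→C, 11 G→A, 12 U→C.
Transversions (purine↔pyrimidine): 8 C→G.

8 transitions, 1 transversion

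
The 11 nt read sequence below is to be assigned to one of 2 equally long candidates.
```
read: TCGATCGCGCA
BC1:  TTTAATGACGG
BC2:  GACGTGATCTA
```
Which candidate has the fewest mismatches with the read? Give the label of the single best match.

BC1

Hamming distances to read — BC1: 8; BC2: 9.
Smallest is BC1 with 8 mismatches.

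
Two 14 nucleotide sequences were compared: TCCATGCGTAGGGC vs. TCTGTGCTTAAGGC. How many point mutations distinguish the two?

4

Mismatches (1-based): base 3: C→T; base 4: A→G; base 8: G→T; base 11: G→A.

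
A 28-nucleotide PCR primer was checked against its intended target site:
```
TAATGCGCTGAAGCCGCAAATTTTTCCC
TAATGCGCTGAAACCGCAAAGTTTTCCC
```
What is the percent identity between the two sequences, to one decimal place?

92.9%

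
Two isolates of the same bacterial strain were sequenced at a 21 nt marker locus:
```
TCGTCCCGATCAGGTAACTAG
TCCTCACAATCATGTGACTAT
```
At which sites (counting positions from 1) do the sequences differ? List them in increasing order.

Scanning 1-based: 3: G/C; 6: C/A; 8: G/A; 13: G/T; 16: A/G; 21: G/T.

3, 6, 8, 13, 16, 21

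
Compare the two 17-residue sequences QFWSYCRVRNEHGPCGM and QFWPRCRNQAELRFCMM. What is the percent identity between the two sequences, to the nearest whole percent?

47%

Mismatches at positions 4, 5, 8, 9, 10, 12, 13, 14, 16 (1-based): 9 of 17.
Identical positions: 8/17 = 47.06% → 47%.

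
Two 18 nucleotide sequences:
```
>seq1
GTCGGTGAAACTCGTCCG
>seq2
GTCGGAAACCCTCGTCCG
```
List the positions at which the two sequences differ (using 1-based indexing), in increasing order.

Differences at position 6 (T→A), position 7 (G→A), position 9 (A→C), position 10 (A→C).

6, 7, 9, 10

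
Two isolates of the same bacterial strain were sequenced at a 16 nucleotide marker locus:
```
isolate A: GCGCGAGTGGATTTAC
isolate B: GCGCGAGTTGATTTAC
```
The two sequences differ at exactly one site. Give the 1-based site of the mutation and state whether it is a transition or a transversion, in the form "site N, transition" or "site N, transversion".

site 9, transversion

Site 9 changes G→T. G is a purine and T is a pyrimidine, so this is a transversion.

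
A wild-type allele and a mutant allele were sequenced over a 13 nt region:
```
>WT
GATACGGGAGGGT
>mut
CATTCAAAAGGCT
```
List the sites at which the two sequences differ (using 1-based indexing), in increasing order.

1, 4, 6, 7, 8, 12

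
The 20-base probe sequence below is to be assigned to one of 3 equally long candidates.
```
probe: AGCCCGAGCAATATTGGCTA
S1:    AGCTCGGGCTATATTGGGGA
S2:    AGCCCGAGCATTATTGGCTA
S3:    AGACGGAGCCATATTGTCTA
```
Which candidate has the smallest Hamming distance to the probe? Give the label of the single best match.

S2

Hamming distances to probe — S1: 5; S2: 1; S3: 4.
Smallest is S2 with 1 mismatch.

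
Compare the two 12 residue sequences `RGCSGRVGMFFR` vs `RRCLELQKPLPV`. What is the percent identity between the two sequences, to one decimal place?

Mismatches at positions 2, 4, 5, 6, 7, 8, 9, 10, 11, 12 (1-based): 10 of 12.
Identical positions: 2/12 = 16.67% → 16.7%.

16.7%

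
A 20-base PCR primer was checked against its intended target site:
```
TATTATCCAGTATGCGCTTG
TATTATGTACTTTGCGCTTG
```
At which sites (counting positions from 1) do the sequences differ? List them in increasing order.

Scanning 1-based: 7: C/G; 8: C/T; 10: G/C; 12: A/T.

7, 8, 10, 12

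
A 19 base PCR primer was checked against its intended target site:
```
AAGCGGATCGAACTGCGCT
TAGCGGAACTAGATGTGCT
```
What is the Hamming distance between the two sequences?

6

The sequences differ at sites 1, 8, 10, 12, 13, 16 (1-based) — 6 in total.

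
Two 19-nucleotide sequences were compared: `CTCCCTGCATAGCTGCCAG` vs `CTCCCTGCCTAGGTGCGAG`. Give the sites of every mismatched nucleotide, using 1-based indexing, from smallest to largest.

9, 13, 17

Scanning 1-based: 9: A/C; 13: C/G; 17: C/G.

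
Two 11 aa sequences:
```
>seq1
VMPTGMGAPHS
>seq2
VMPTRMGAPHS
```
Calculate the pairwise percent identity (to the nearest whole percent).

1 position differs (5), so 10 of 11 match: 10/11 = 90.91%.

91%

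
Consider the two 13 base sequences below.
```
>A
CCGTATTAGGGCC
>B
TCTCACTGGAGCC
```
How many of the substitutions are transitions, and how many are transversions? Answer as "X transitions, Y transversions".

5 transitions, 1 transversion

Mismatches (1-based):
position 1: C→T (pyrimidine→pyrimidine, transition)
position 3: G→T (purine→pyrimidine, transversion)
position 4: T→C (pyrimidine→pyrimidine, transition)
position 6: T→C (pyrimidine→pyrimidine, transition)
position 8: A→G (purine→purine, transition)
position 10: G→A (purine→purine, transition)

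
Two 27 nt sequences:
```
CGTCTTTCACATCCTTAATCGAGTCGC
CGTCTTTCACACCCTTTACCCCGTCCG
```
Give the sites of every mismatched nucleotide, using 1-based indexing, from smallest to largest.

12, 17, 19, 21, 22, 26, 27

Scanning 1-based: 12: T/C; 17: A/T; 19: T/C; 21: G/C; 22: A/C; 26: G/C; 27: C/G.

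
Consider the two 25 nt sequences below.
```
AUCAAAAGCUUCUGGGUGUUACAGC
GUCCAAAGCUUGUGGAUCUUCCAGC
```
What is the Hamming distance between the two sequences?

6

The sequences differ at positions 1, 4, 12, 16, 18, 21 (1-based) — 6 in total.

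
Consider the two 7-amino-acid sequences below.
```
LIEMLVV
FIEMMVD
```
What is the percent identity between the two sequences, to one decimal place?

57.1%

3 positions differ (1, 5, 7), so 4 of 7 match: 4/7 = 57.14%.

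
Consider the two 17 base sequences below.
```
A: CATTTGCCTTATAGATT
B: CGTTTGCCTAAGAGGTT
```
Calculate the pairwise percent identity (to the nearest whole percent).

4 positions differ (2, 10, 12, 15), so 13 of 17 match: 13/17 = 76.47%.

76%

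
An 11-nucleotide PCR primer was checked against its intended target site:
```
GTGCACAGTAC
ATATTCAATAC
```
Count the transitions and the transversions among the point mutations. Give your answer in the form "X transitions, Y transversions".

Transitions (purine↔purine or pyrimidine↔pyrimidine): 1 G→A, 3 G→A, 4 C→T, 8 G→A.
Transversions (purine↔pyrimidine): 5 A→T.

4 transitions, 1 transversion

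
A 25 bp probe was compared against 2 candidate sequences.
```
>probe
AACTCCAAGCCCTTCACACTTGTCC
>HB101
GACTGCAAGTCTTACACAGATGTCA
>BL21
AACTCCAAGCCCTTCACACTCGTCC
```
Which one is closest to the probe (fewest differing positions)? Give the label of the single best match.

HB101 differs at 8 positions; BL21 differs at 1 position. The closest is BL21.

BL21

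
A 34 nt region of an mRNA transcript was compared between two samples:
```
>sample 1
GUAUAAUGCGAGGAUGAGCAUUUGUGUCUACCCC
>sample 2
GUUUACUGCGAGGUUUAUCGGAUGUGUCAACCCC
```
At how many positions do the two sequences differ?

Comparing position by position, 9 positions differ: 3 (A/U), 6 (A/C), 14 (A/U), 16 (G/U), 18 (G/U), 20 (A/G), 21 (U/G), 22 (U/A), 29 (U/A).

9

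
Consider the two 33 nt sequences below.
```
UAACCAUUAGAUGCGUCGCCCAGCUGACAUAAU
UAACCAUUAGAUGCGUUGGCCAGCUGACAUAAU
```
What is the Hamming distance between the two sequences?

2

The sequences differ at sites 17, 19 (1-based) — 2 in total.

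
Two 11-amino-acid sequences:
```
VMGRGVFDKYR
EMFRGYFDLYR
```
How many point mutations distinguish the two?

Comparing position by position, 4 positions differ: 1 (V/E), 3 (G/F), 6 (V/Y), 9 (K/L).

4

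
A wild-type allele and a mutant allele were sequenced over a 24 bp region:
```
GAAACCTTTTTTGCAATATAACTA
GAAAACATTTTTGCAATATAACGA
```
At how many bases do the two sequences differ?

3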